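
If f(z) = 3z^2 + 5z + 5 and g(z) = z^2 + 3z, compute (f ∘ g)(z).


Substitute g(z) into f:
f(g(z)) = 3*(z^2 + 3z)^2 + 5*(z^2 + 3z) + 5
(z^2 + 3z)^2 = z^4 + 6z^3 + 9z^2
Expand and combine: 3z^4 + 18z^3 + 32z^2 + 15z + 5


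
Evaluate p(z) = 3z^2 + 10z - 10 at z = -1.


Using direct substitution:
  3 * (-1)^2 = 3
  10 * (-1)^1 = -10
  constant: -10
Sum = 3 - 10 - 10 = -17


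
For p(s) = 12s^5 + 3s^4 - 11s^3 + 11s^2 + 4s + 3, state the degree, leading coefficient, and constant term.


Highest power of s is 5, with coefficient 12. Constant term is 3.
Degree = 5, leading coefficient = 12, constant term = 3


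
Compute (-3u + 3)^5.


Expand (-3u + 3)^5 by repeated multiplication:
  (-3u + 3)^2 = 9u^2 - 18u + 9
  (-3u + 3)^3 = -27u^3 + 81u^2 - 81u + 27
  (-3u + 3)^4 = 81u^4 - 324u^3 + 486u^2 - 324u + 81
= -243u^5 + 1215u^4 - 2430u^3 + 2430u^2 - 1215u + 243


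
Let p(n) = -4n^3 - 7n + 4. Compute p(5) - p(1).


p(5) = -531
p(1) = -7
p(5) - p(1) = -531 + 7 = -524


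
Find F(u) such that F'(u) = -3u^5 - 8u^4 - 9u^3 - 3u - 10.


Reverse power rule on each term:
  ∫ -3u^5 du = -(1/2)u^6
  ∫ -8u^4 du = -(8/5)u^5
  ∫ -9u^3 du = -(9/4)u^4
  ∫ -3u du = -(3/2)u^2
  ∫ -10 du = -10u
F(u) = -(1/2)u^6 - (8/5)u^5 - (9/4)u^4 - (3/2)u^2 - 10u + C


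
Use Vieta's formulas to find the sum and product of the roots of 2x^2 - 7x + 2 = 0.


For ax^2+bx+c=0: sum = -b/a, product = c/a.
a=2, b=-7, c=2
Sum = -(-7)/2 = 7/2
Product = (2)/2 = 1


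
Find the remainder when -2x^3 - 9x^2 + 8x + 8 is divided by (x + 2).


By the Remainder Theorem, the remainder equals p(-2):
  -2*(-2)^3 = 16
  -9*(-2)^2 = -36
  8*(-2)^1 = -16
  constant: 8
Sum: 16 - 36 - 16 + 8 = -28


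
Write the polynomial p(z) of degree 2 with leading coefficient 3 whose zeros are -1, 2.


p(z) = 3(z + 1)(z - 2)
Expand: 3z^2 - 3z - 6


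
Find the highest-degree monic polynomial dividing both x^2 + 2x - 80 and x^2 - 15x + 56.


Factor each:
  x^2 + 2x - 80 = (x - 8)(x + 10)
  x^2 - 15x + 56 = (x - 8)(x - 7)
Common monic factor: x - 8


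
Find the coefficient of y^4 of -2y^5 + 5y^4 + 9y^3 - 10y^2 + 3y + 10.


Read off the coefficient of y^4: 5


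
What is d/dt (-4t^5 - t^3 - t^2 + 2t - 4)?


Apply the power rule term by term:
  d/dt(-4t^5) = -20t^4
  d/dt(-t^3) = -3t^2
  d/dt(-t^2) = -2t
  d/dt(2t) = 2
  d/dt(-4) = 0
p'(t) = -20t^4 - 3t^2 - 2t + 2


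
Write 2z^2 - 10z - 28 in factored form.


Roots satisfy r1 + r2 = -b/a = 5 and r1*r2 = c/a = -14.
So r1 = -2, r2 = 7.
2z^2 - 10z - 28 = 2(z - r1)(z - r2) = 2(z + 2)(z - 7)


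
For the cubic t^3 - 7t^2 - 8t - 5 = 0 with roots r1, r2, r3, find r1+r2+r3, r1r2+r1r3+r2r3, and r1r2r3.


Monic cubic t^3+bt^2+ct+d=0: sum=-b, pairwise sum=c, product=-d.
b=-7, c=-8, d=-5
r1+r2+r3 = 7
r1r2+r1r3+r2r3 = -8
r1r2r3 = 5


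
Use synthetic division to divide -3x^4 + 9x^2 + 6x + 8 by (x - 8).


Synthetic division with c = 8. Coefficients: -3, 0, 9, 6, 8
Bring down -3.
  -3 * 8 = -24; -24 + 0 = -24
  -24 * 8 = -192; -192 + 9 = -183
  -183 * 8 = -1464; -1464 + 6 = -1458
  -1458 * 8 = -11664; -11664 + 8 = -11656
Quotient: -3x^3 - 24x^2 - 183x - 1458, Remainder: -11656


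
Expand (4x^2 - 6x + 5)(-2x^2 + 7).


Distribute each term of the first polynomial:
  (4x^2)(-2x^2 + 7) = -8x^4 + 28x^2
  (-6x)(-2x^2 + 7) = 12x^3 - 42x
  (5)(-2x^2 + 7) = -10x^2 + 35
Sum: -8x^4 + 12x^3 + 18x^2 - 42x + 35


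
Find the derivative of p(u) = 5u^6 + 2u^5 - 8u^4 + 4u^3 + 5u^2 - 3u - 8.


Apply the power rule term by term:
  d/du(5u^6) = 30u^5
  d/du(2u^5) = 10u^4
  d/du(-8u^4) = -32u^3
  d/du(4u^3) = 12u^2
  d/du(5u^2) = 10u
  d/du(-3u) = -3
  d/du(-8) = 0
p'(u) = 30u^5 + 10u^4 - 32u^3 + 12u^2 + 10u - 3


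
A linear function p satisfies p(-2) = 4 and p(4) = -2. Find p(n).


p(n) = mn + b. Using p(-2)=4, p(4)=-2:
m = (4 + 2)/(-2 - 4) = 6/-6 = -1
b = 4 - m*(-2) = 4 - 2 = 2
p(n) = -n + 2


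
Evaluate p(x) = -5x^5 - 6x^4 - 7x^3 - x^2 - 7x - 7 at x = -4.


Using direct substitution:
  -5 * (-4)^5 = 5120
  -6 * (-4)^4 = -1536
  -7 * (-4)^3 = 448
  -1 * (-4)^2 = -16
  -7 * (-4)^1 = 28
  constant: -7
Sum = 5120 - 1536 + 448 - 16 + 28 - 7 = 4037


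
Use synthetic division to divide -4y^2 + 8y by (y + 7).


Synthetic division with c = -7. Coefficients: -4, 8, 0
Bring down -4.
  -4 * -7 = 28; 28 + 8 = 36
  36 * -7 = -252; -252 + 0 = -252
Quotient: -4y + 36, Remainder: -252


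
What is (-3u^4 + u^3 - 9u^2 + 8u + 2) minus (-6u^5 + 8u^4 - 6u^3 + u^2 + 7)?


Distribute the minus sign:
  (-3u^4 + u^3 - 9u^2 + 8u + 2)
- (-6u^5 + 8u^4 - 6u^3 + u^2 + 7)
Negate second polynomial: 6u^5 - 8u^4 + 6u^3 - u^2 - 7
Add: 6u^5 - 11u^4 + 7u^3 - 10u^2 + 8u - 5


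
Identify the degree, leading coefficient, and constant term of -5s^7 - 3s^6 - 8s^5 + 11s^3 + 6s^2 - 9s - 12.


Highest power of s is 7, with coefficient -5. Constant term is -12.
Degree = 7, leading coefficient = -5, constant term = -12


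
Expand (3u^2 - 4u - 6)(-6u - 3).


Distribute each term of the first polynomial:
  (3u^2)(-6u - 3) = -18u^3 - 9u^2
  (-4u)(-6u - 3) = 24u^2 + 12u
  (-6)(-6u - 3) = 36u + 18
Sum: -18u^3 + 15u^2 + 48u + 18


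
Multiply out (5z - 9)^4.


Expand (5z - 9)^4 by repeated multiplication:
  (5z - 9)^2 = 25z^2 - 90z + 81
  (5z - 9)^3 = 125z^3 - 675z^2 + 1215z - 729
= 625z^4 - 4500z^3 + 12150z^2 - 14580z + 6561


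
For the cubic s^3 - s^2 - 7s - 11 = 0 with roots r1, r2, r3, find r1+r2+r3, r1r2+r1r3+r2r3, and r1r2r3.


Monic cubic s^3+bs^2+cs+d=0: sum=-b, pairwise sum=c, product=-d.
b=-1, c=-7, d=-11
r1+r2+r3 = 1
r1r2+r1r3+r2r3 = -7
r1r2r3 = 11


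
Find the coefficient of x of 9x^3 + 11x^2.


Read off the coefficient of x: 0


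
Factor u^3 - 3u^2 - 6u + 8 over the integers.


Try integer roots (divisors of 8). u=-2: p(-2)=0.
Divide out (u + 2): quotient is u^2 - 5u + 4.
Factor the quadratic: (u - 1)(u - 4)
Result: (u + 2)(u - 1)(u - 4)


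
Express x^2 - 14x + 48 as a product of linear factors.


Roots satisfy r1 + r2 = -b/a = 14 and r1*r2 = c/a = 48.
So r1 = 8, r2 = 6.
x^2 - 14x + 48 = (x - r1)(x - r2) = (x - 8)(x - 6)


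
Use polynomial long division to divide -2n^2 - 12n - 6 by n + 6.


(-2n^2 - 12n - 6) / (n + 6)
Step 1: -2n * (n + 6) = -2n^2 - 12n; subtract.
Step 2: 0 * (n + 6) = 0; subtract.
Quotient: -2n, Remainder: -6


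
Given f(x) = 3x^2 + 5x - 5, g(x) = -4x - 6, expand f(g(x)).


Substitute g(x) into f:
f(g(x)) = 3*(-4x - 6)^2 + 5*(-4x - 6) + (-5)
(-4x - 6)^2 = 16x^2 + 48x + 36
Expand and combine: 48x^2 + 124x + 73


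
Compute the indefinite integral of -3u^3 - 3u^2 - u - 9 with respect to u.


Reverse power rule on each term:
  ∫ -3u^3 du = -(3/4)u^4
  ∫ -3u^2 du = -u^3
  ∫ -u du = -(1/2)u^2
  ∫ -9 du = -9u
F(u) = -(3/4)u^4 - u^3 - (1/2)u^2 - 9u + C


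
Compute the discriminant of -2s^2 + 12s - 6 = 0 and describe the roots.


D = b^2 - 4ac = (12)^2 - 4(-2)(-6) = 144 - 48 = 96
Since D > 0: two distinct irrational roots


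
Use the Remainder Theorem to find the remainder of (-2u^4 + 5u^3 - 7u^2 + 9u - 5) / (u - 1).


By the Remainder Theorem, the remainder equals p(1):
  -2*(1)^4 = -2
  5*(1)^3 = 5
  -7*(1)^2 = -7
  9*(1)^1 = 9
  constant: -5
Sum: -2 + 5 - 7 + 9 - 5 = 0


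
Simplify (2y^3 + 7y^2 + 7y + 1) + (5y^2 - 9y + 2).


Align terms by degree and add:
  2y^3 + 7y^2 + 7y + 1
+ 5y^2 - 9y + 2
= 2y^3 + 12y^2 - 2y + 3


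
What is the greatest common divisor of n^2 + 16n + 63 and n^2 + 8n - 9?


Factor each:
  n^2 + 16n + 63 = (n + 9)(n + 7)
  n^2 + 8n - 9 = (n + 9)(n - 1)
Common monic factor: n + 9


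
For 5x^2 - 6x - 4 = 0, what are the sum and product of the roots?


For ax^2+bx+c=0: sum = -b/a, product = c/a.
a=5, b=-6, c=-4
Sum = -(-6)/5 = 6/5
Product = (-4)/5 = -4/5


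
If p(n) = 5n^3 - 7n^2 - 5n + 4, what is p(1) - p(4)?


p(1) = -3
p(4) = 192
p(1) - p(4) = -3 - 192 = -195


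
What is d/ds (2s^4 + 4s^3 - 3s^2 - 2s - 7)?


Apply the power rule term by term:
  d/ds(2s^4) = 8s^3
  d/ds(4s^3) = 12s^2
  d/ds(-3s^2) = -6s
  d/ds(-2s) = -2
  d/ds(-7) = 0
p'(s) = 8s^3 + 12s^2 - 6s - 2


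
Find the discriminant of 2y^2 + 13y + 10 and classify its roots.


D = b^2 - 4ac = (13)^2 - 4(2)(10) = 169 - 80 = 89
Since D > 0: two distinct irrational roots


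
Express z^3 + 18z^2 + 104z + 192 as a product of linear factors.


Try integer roots (divisors of 192). z=-4: p(-4)=0.
Divide out (z + 4): quotient is z^2 + 14z + 48.
Factor the quadratic: (z + 8)(z + 6)
Result: (z + 4)(z + 8)(z + 6)


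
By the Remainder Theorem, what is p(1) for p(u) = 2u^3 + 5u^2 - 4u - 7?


By the Remainder Theorem, the remainder equals p(1):
  2*(1)^3 = 2
  5*(1)^2 = 5
  -4*(1)^1 = -4
  constant: -7
Sum: 2 + 5 - 4 - 7 = -4


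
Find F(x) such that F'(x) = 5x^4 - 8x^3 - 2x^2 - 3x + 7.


Reverse power rule on each term:
  ∫ 5x^4 dx = x^5
  ∫ -8x^3 dx = -2x^4
  ∫ -2x^2 dx = -(2/3)x^3
  ∫ -3x dx = -(3/2)x^2
  ∫ 7 dx = 7x
F(x) = x^5 - 2x^4 - (2/3)x^3 - (3/2)x^2 + 7x + C


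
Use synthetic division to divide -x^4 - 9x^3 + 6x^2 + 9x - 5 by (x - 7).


Synthetic division with c = 7. Coefficients: -1, -9, 6, 9, -5
Bring down -1.
  -1 * 7 = -7; -7 - 9 = -16
  -16 * 7 = -112; -112 + 6 = -106
  -106 * 7 = -742; -742 + 9 = -733
  -733 * 7 = -5131; -5131 - 5 = -5136
Quotient: -x^3 - 16x^2 - 106x - 733, Remainder: -5136


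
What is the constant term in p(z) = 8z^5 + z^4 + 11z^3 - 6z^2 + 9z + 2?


Read off the constant term: 2


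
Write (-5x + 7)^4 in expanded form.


Expand (-5x + 7)^4 by repeated multiplication:
  (-5x + 7)^2 = 25x^2 - 70x + 49
  (-5x + 7)^3 = -125x^3 + 525x^2 - 735x + 343
= 625x^4 - 3500x^3 + 7350x^2 - 6860x + 2401


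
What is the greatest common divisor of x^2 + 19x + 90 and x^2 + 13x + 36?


Factor each:
  x^2 + 19x + 90 = (x + 9)(x + 10)
  x^2 + 13x + 36 = (x + 9)(x + 4)
Common monic factor: x + 9


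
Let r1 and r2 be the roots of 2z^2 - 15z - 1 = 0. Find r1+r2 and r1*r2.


For az^2+bz+c=0: sum = -b/a, product = c/a.
a=2, b=-15, c=-1
Sum = -(-15)/2 = 15/2
Product = (-1)/2 = -1/2


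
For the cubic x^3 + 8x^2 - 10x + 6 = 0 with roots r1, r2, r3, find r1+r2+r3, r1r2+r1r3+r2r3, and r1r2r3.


Monic cubic x^3+bx^2+cx+d=0: sum=-b, pairwise sum=c, product=-d.
b=8, c=-10, d=6
r1+r2+r3 = -8
r1r2+r1r3+r2r3 = -10
r1r2r3 = -6


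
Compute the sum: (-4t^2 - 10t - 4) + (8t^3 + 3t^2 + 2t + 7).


Align terms by degree and add:
  -4t^2 - 10t - 4
+ 8t^3 + 3t^2 + 2t + 7
= 8t^3 - t^2 - 8t + 3


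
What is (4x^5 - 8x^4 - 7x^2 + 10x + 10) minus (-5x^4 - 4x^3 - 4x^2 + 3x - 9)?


Distribute the minus sign:
  (4x^5 - 8x^4 - 7x^2 + 10x + 10)
- (-5x^4 - 4x^3 - 4x^2 + 3x - 9)
Negate second polynomial: 5x^4 + 4x^3 + 4x^2 - 3x + 9
Add: 4x^5 - 3x^4 + 4x^3 - 3x^2 + 7x + 19


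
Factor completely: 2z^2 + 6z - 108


Roots satisfy r1 + r2 = -b/a = -3 and r1*r2 = c/a = -54.
So r1 = -9, r2 = 6.
2z^2 + 6z - 108 = 2(z - r1)(z - r2) = 2(z + 9)(z - 6)


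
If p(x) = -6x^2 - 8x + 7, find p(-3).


Using direct substitution:
  -6 * (-3)^2 = -54
  -8 * (-3)^1 = 24
  constant: 7
Sum = -54 + 24 + 7 = -23


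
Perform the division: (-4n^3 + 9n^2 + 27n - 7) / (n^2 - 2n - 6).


(-4n^3 + 9n^2 + 27n - 7) / (n^2 - 2n - 6)
Step 1: -4n * (n^2 - 2n - 6) = -4n^3 + 8n^2 + 24n; subtract.
Step 2: 1 * (n^2 - 2n - 6) = n^2 - 2n - 6; subtract.
Quotient: -4n + 1, Remainder: 5n - 1


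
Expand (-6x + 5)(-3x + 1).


Distribute each term of the first polynomial:
  (-6x)(-3x + 1) = 18x^2 - 6x
  (5)(-3x + 1) = -15x + 5
Sum: 18x^2 - 21x + 5


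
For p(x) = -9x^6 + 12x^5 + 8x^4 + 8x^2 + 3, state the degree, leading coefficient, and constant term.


Highest power of x is 6, with coefficient -9. Constant term is 3.
Degree = 6, leading coefficient = -9, constant term = 3


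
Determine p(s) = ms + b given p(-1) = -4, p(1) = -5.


p(s) = ms + b. Using p(-1)=-4, p(1)=-5:
m = (-4 + 5)/(-1 - 1) = 1/-2 = -1/2
b = -4 - m*(-1) = -4 - 1/2 = -9/2
p(s) = -(1/2)s - (9/2)


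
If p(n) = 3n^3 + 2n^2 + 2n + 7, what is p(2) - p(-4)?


p(2) = 43
p(-4) = -161
p(2) - p(-4) = 43 + 161 = 204


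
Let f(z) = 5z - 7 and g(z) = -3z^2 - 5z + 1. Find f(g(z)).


Substitute g(z) into f:
f(g(z)) = 5*(-3z^2 - 5z + 1) + (-7)
Expand and combine: -15z^2 - 25z - 2


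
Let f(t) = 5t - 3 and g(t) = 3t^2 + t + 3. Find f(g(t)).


Substitute g(t) into f:
f(g(t)) = 5*(3t^2 + t + 3) + (-3)
Expand and combine: 15t^2 + 5t + 12


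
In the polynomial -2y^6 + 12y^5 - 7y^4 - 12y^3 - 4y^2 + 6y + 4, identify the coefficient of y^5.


Read off the coefficient of y^5: 12


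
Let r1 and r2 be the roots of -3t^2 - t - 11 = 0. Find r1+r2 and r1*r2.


For at^2+bt+c=0: sum = -b/a, product = c/a.
a=-3, b=-1, c=-11
Sum = -(-1)/-3 = -1/3
Product = (-11)/-3 = 11/3


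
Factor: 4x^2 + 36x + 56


Roots satisfy r1 + r2 = -b/a = -9 and r1*r2 = c/a = 14.
So r1 = -2, r2 = -7.
4x^2 + 36x + 56 = 4(x - r1)(x - r2) = 4(x + 2)(x + 7)


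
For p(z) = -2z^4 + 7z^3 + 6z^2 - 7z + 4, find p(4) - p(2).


p(4) = 8
p(2) = 38
p(4) - p(2) = 8 - 38 = -30


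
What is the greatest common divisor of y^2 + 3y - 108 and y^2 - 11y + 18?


Factor each:
  y^2 + 3y - 108 = (y - 9)(y + 12)
  y^2 - 11y + 18 = (y - 9)(y - 2)
Common monic factor: y - 9


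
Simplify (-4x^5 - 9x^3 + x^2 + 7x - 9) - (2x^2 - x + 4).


Distribute the minus sign:
  (-4x^5 - 9x^3 + x^2 + 7x - 9)
- (2x^2 - x + 4)
Negate second polynomial: -2x^2 + x - 4
Add: -4x^5 - 9x^3 - x^2 + 8x - 13


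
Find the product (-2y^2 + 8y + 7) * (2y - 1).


Distribute each term of the first polynomial:
  (-2y^2)(2y - 1) = -4y^3 + 2y^2
  (8y)(2y - 1) = 16y^2 - 8y
  (7)(2y - 1) = 14y - 7
Sum: -4y^3 + 18y^2 + 6y - 7


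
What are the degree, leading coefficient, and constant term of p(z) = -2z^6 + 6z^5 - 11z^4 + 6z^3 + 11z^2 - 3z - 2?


Highest power of z is 6, with coefficient -2. Constant term is -2.
Degree = 6, leading coefficient = -2, constant term = -2


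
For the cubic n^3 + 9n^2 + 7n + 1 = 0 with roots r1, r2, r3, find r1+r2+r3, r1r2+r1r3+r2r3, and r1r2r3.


Monic cubic n^3+bn^2+cn+d=0: sum=-b, pairwise sum=c, product=-d.
b=9, c=7, d=1
r1+r2+r3 = -9
r1r2+r1r3+r2r3 = 7
r1r2r3 = -1


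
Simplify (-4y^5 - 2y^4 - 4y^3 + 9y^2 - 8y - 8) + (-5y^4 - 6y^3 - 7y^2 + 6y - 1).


Align terms by degree and add:
  -4y^5 - 2y^4 - 4y^3 + 9y^2 - 8y - 8
  -5y^4 - 6y^3 - 7y^2 + 6y - 1
= -4y^5 - 7y^4 - 10y^3 + 2y^2 - 2y - 9


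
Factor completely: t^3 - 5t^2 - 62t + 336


Try integer roots (divisors of 336). t=7: p(7)=0.
Divide out (t - 7): quotient is t^2 + 2t - 48.
Factor the quadratic: (t + 8)(t - 6)
Result: (t - 7)(t + 8)(t - 6)


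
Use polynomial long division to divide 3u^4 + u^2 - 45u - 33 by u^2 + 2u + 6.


(3u^4 + u^2 - 45u - 33) / (u^2 + 2u + 6)
Step 1: 3u^2 * (u^2 + 2u + 6) = 3u^4 + 6u^3 + 18u^2; subtract.
Step 2: -6u * (u^2 + 2u + 6) = -6u^3 - 12u^2 - 36u; subtract.
Step 3: -5 * (u^2 + 2u + 6) = -5u^2 - 10u - 30; subtract.
Quotient: 3u^2 - 6u - 5, Remainder: u - 3


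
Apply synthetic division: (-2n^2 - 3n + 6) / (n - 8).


Synthetic division with c = 8. Coefficients: -2, -3, 6
Bring down -2.
  -2 * 8 = -16; -16 - 3 = -19
  -19 * 8 = -152; -152 + 6 = -146
Quotient: -2n - 19, Remainder: -146


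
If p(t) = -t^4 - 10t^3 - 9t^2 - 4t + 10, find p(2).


Using direct substitution:
  -1 * (2)^4 = -16
  -10 * (2)^3 = -80
  -9 * (2)^2 = -36
  -4 * (2)^1 = -8
  constant: 10
Sum = -16 - 80 - 36 - 8 + 10 = -130


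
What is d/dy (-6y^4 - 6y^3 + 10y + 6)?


Apply the power rule term by term:
  d/dy(-6y^4) = -24y^3
  d/dy(-6y^3) = -18y^2
  d/dy(10y) = 10
  d/dy(6) = 0
p'(y) = -24y^3 - 18y^2 + 10


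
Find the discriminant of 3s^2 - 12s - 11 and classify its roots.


D = b^2 - 4ac = (-12)^2 - 4(3)(-11) = 144 + 132 = 276
Since D > 0: two distinct irrational roots


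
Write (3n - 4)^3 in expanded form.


Expand (3n - 4)^3 by repeated multiplication:
  (3n - 4)^2 = 9n^2 - 24n + 16
= 27n^3 - 108n^2 + 144n - 64


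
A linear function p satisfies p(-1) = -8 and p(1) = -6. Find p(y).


p(y) = my + b. Using p(-1)=-8, p(1)=-6:
m = (-8 + 6)/(-1 - 1) = -2/-2 = 1
b = -8 - m*(-1) = -8 + 1 = -7
p(y) = y - 7


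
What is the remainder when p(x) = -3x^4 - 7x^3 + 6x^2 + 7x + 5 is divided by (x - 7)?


By the Remainder Theorem, the remainder equals p(7):
  -3*(7)^4 = -7203
  -7*(7)^3 = -2401
  6*(7)^2 = 294
  7*(7)^1 = 49
  constant: 5
Sum: -7203 - 2401 + 294 + 49 + 5 = -9256


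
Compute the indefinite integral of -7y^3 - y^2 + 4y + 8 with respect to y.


Reverse power rule on each term:
  ∫ -7y^3 dy = -(7/4)y^4
  ∫ -y^2 dy = -(1/3)y^3
  ∫ 4y dy = 2y^2
  ∫ 8 dy = 8y
F(y) = -(7/4)y^4 - (1/3)y^3 + 2y^2 + 8y + C


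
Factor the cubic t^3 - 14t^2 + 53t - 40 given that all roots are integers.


Try integer roots (divisors of -40). t=8: p(8)=0.
Divide out (t - 8): quotient is t^2 - 6t + 5.
Factor the quadratic: (t - 1)(t - 5)
Result: (t - 8)(t - 1)(t - 5)


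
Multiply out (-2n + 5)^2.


Expand (-2n + 5)^2 by repeated multiplication:
= 4n^2 - 20n + 25


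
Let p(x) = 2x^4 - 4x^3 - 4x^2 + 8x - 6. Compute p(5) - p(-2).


p(5) = 684
p(-2) = 26
p(5) - p(-2) = 684 - 26 = 658


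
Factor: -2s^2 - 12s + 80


Roots satisfy r1 + r2 = -b/a = -6 and r1*r2 = c/a = -40.
So r1 = -10, r2 = 4.
-2s^2 - 12s + 80 = -2(s - r1)(s - r2) = -2(s + 10)(s - 4)


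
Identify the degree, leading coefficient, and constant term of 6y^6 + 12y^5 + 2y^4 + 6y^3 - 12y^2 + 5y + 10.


Highest power of y is 6, with coefficient 6. Constant term is 10.
Degree = 6, leading coefficient = 6, constant term = 10


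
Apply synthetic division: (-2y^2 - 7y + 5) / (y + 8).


Synthetic division with c = -8. Coefficients: -2, -7, 5
Bring down -2.
  -2 * -8 = 16; 16 - 7 = 9
  9 * -8 = -72; -72 + 5 = -67
Quotient: -2y + 9, Remainder: -67


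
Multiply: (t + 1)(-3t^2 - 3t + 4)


Distribute each term of the first polynomial:
  (t)(-3t^2 - 3t + 4) = -3t^3 - 3t^2 + 4t
  (1)(-3t^2 - 3t + 4) = -3t^2 - 3t + 4
Sum: -3t^3 - 6t^2 + t + 4


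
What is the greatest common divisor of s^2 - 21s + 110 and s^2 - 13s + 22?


Factor each:
  s^2 - 21s + 110 = (s - 11)(s - 10)
  s^2 - 13s + 22 = (s - 11)(s - 2)
Common monic factor: s - 11


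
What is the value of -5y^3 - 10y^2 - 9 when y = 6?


Using direct substitution:
  -5 * (6)^3 = -1080
  -10 * (6)^2 = -360
  0 * (6)^1 = 0
  constant: -9
Sum = -1080 - 360 + 0 - 9 = -1449


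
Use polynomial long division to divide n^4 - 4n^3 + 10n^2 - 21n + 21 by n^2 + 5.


(n^4 - 4n^3 + 10n^2 - 21n + 21) / (n^2 + 5)
Step 1: n^2 * (n^2 + 5) = n^4 + 5n^2; subtract.
Step 2: -4n * (n^2 + 5) = -4n^3 - 20n; subtract.
Step 3: 5 * (n^2 + 5) = 5n^2 + 25; subtract.
Quotient: n^2 - 4n + 5, Remainder: -n - 4


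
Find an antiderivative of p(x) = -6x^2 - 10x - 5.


Reverse power rule on each term:
  ∫ -6x^2 dx = -2x^3
  ∫ -10x dx = -5x^2
  ∫ -5 dx = -5x
F(x) = -2x^3 - 5x^2 - 5x + C


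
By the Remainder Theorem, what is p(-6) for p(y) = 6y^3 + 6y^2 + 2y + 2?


By the Remainder Theorem, the remainder equals p(-6):
  6*(-6)^3 = -1296
  6*(-6)^2 = 216
  2*(-6)^1 = -12
  constant: 2
Sum: -1296 + 216 - 12 + 2 = -1090


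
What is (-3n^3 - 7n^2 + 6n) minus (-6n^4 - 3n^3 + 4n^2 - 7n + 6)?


Distribute the minus sign:
  (-3n^3 - 7n^2 + 6n)
- (-6n^4 - 3n^3 + 4n^2 - 7n + 6)
Negate second polynomial: 6n^4 + 3n^3 - 4n^2 + 7n - 6
Add: 6n^4 - 11n^2 + 13n - 6


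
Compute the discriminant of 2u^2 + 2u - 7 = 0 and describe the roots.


D = b^2 - 4ac = (2)^2 - 4(2)(-7) = 4 + 56 = 60
Since D > 0: two distinct irrational roots


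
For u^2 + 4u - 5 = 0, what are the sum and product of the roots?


For au^2+bu+c=0: sum = -b/a, product = c/a.
a=1, b=4, c=-5
Sum = -(4)/1 = -4
Product = (-5)/1 = -5


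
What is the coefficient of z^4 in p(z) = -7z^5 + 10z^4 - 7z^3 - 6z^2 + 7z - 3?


Read off the coefficient of z^4: 10


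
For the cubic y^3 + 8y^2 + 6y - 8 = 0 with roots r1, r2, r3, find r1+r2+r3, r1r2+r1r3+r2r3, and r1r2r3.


Monic cubic y^3+by^2+cy+d=0: sum=-b, pairwise sum=c, product=-d.
b=8, c=6, d=-8
r1+r2+r3 = -8
r1r2+r1r3+r2r3 = 6
r1r2r3 = 8


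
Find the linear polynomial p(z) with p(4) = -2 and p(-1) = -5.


p(z) = mz + b. Using p(4)=-2, p(-1)=-5:
m = (-2 + 5)/(4 + 1) = 3/5 = 3/5
b = -2 - m*(4) = -2 - 12/5 = -22/5
p(z) = (3/5)z - (22/5)


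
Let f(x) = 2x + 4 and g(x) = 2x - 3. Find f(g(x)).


Substitute g(x) into f:
f(g(x)) = 2*(2x - 3) + 4
Expand and combine: 4x - 2


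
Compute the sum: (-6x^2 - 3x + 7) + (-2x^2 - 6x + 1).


Align terms by degree and add:
  -6x^2 - 3x + 7
  -2x^2 - 6x + 1
= -8x^2 - 9x + 8


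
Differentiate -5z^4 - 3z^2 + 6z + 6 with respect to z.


Apply the power rule term by term:
  d/dz(-5z^4) = -20z^3
  d/dz(-3z^2) = -6z
  d/dz(6z) = 6
  d/dz(6) = 0
p'(z) = -20z^3 - 6z + 6


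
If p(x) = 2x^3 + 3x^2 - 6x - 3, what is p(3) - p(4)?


p(3) = 60
p(4) = 149
p(3) - p(4) = 60 - 149 = -89


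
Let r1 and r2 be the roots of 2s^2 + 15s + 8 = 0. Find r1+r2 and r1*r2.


For as^2+bs+c=0: sum = -b/a, product = c/a.
a=2, b=15, c=8
Sum = -(15)/2 = -15/2
Product = (8)/2 = 4


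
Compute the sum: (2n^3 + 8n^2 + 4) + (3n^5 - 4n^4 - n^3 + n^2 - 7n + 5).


Align terms by degree and add:
  2n^3 + 8n^2 + 4
+ 3n^5 - 4n^4 - n^3 + n^2 - 7n + 5
= 3n^5 - 4n^4 + n^3 + 9n^2 - 7n + 9


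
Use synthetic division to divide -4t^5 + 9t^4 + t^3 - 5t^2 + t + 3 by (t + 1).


Synthetic division with c = -1. Coefficients: -4, 9, 1, -5, 1, 3
Bring down -4.
  -4 * -1 = 4; 4 + 9 = 13
  13 * -1 = -13; -13 + 1 = -12
  -12 * -1 = 12; 12 - 5 = 7
  7 * -1 = -7; -7 + 1 = -6
  -6 * -1 = 6; 6 + 3 = 9
Quotient: -4t^4 + 13t^3 - 12t^2 + 7t - 6, Remainder: 9


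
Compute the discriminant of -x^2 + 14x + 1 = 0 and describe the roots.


D = b^2 - 4ac = (14)^2 - 4(-1)(1) = 196 + 4 = 200
Since D > 0: two distinct irrational roots


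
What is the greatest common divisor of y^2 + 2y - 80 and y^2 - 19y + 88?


Factor each:
  y^2 + 2y - 80 = (y - 8)(y + 10)
  y^2 - 19y + 88 = (y - 8)(y - 11)
Common monic factor: y - 8


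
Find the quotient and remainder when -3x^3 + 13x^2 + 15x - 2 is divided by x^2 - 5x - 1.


(-3x^3 + 13x^2 + 15x - 2) / (x^2 - 5x - 1)
Step 1: -3x * (x^2 - 5x - 1) = -3x^3 + 15x^2 + 3x; subtract.
Step 2: -2 * (x^2 - 5x - 1) = -2x^2 + 10x + 2; subtract.
Quotient: -3x - 2, Remainder: 2x - 4


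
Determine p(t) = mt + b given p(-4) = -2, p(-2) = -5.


p(t) = mt + b. Using p(-4)=-2, p(-2)=-5:
m = (-2 + 5)/(-4 + 2) = 3/-2 = -3/2
b = -2 - m*(-4) = -2 - 6 = -8
p(t) = -(3/2)t - 8


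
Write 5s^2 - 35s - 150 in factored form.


Roots satisfy r1 + r2 = -b/a = 7 and r1*r2 = c/a = -30.
So r1 = -3, r2 = 10.
5s^2 - 35s - 150 = 5(s - r1)(s - r2) = 5(s + 3)(s - 10)


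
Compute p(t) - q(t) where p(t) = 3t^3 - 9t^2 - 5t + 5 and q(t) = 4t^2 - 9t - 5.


Distribute the minus sign:
  (3t^3 - 9t^2 - 5t + 5)
- (4t^2 - 9t - 5)
Negate second polynomial: -4t^2 + 9t + 5
Add: 3t^3 - 13t^2 + 4t + 10


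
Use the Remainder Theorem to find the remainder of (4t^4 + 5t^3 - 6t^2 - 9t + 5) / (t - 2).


By the Remainder Theorem, the remainder equals p(2):
  4*(2)^4 = 64
  5*(2)^3 = 40
  -6*(2)^2 = -24
  -9*(2)^1 = -18
  constant: 5
Sum: 64 + 40 - 24 - 18 + 5 = 67


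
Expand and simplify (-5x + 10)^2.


Expand (-5x + 10)^2 by repeated multiplication:
= 25x^2 - 100x + 100


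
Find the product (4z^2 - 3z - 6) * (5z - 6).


Distribute each term of the first polynomial:
  (4z^2)(5z - 6) = 20z^3 - 24z^2
  (-3z)(5z - 6) = -15z^2 + 18z
  (-6)(5z - 6) = -30z + 36
Sum: 20z^3 - 39z^2 - 12z + 36


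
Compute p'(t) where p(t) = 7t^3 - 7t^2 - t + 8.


Apply the power rule term by term:
  d/dt(7t^3) = 21t^2
  d/dt(-7t^2) = -14t
  d/dt(-t) = -1
  d/dt(8) = 0
p'(t) = 21t^2 - 14t - 1


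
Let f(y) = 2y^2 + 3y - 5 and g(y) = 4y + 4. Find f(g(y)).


Substitute g(y) into f:
f(g(y)) = 2*(4y + 4)^2 + 3*(4y + 4) + (-5)
(4y + 4)^2 = 16y^2 + 32y + 16
Expand and combine: 32y^2 + 76y + 39


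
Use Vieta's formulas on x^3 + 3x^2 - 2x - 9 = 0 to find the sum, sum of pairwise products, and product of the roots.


Monic cubic x^3+bx^2+cx+d=0: sum=-b, pairwise sum=c, product=-d.
b=3, c=-2, d=-9
r1+r2+r3 = -3
r1r2+r1r3+r2r3 = -2
r1r2r3 = 9


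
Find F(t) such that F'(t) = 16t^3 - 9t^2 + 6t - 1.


Reverse power rule on each term:
  ∫ 16t^3 dt = 4t^4
  ∫ -9t^2 dt = -3t^3
  ∫ 6t dt = 3t^2
  ∫ -1 dt = -t
F(t) = 4t^4 - 3t^3 + 3t^2 - t + C


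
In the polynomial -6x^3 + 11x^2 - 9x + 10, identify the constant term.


Read off the constant term: 10


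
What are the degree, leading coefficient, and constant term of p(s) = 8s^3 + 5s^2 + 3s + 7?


Highest power of s is 3, with coefficient 8. Constant term is 7.
Degree = 3, leading coefficient = 8, constant term = 7


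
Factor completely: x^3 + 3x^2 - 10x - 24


Try integer roots (divisors of -24). x=3: p(3)=0.
Divide out (x - 3): quotient is x^2 + 6x + 8.
Factor the quadratic: (x + 4)(x + 2)
Result: (x - 3)(x + 4)(x + 2)


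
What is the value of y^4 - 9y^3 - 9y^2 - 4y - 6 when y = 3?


Using direct substitution:
  1 * (3)^4 = 81
  -9 * (3)^3 = -243
  -9 * (3)^2 = -81
  -4 * (3)^1 = -12
  constant: -6
Sum = 81 - 243 - 81 - 12 - 6 = -261


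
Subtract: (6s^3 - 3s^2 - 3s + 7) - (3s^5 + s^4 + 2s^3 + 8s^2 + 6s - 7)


Distribute the minus sign:
  (6s^3 - 3s^2 - 3s + 7)
- (3s^5 + s^4 + 2s^3 + 8s^2 + 6s - 7)
Negate second polynomial: -3s^5 - s^4 - 2s^3 - 8s^2 - 6s + 7
Add: -3s^5 - s^4 + 4s^3 - 11s^2 - 9s + 14


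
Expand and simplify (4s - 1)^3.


Expand (4s - 1)^3 by repeated multiplication:
  (4s - 1)^2 = 16s^2 - 8s + 1
= 64s^3 - 48s^2 + 12s - 1


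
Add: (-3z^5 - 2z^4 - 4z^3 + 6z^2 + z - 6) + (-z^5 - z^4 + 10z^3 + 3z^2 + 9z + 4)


Align terms by degree and add:
  -3z^5 - 2z^4 - 4z^3 + 6z^2 + z - 6
  -z^5 - z^4 + 10z^3 + 3z^2 + 9z + 4
= -4z^5 - 3z^4 + 6z^3 + 9z^2 + 10z - 2


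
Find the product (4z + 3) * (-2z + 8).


Distribute each term of the first polynomial:
  (4z)(-2z + 8) = -8z^2 + 32z
  (3)(-2z + 8) = -6z + 24
Sum: -8z^2 + 26z + 24


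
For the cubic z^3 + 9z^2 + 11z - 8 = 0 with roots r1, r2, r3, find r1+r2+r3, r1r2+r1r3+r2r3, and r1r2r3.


Monic cubic z^3+bz^2+cz+d=0: sum=-b, pairwise sum=c, product=-d.
b=9, c=11, d=-8
r1+r2+r3 = -9
r1r2+r1r3+r2r3 = 11
r1r2r3 = 8


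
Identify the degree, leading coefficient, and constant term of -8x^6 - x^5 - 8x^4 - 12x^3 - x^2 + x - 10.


Highest power of x is 6, with coefficient -8. Constant term is -10.
Degree = 6, leading coefficient = -8, constant term = -10


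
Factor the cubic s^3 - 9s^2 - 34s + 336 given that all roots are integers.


Try integer roots (divisors of 336). s=7: p(7)=0.
Divide out (s - 7): quotient is s^2 - 2s - 48.
Factor the quadratic: (s + 6)(s - 8)
Result: (s - 7)(s + 6)(s - 8)


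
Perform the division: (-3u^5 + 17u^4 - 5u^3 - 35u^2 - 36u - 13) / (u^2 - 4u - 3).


(-3u^5 + 17u^4 - 5u^3 - 35u^2 - 36u - 13) / (u^2 - 4u - 3)
Step 1: -3u^3 * (u^2 - 4u - 3) = -3u^5 + 12u^4 + 9u^3; subtract.
Step 2: 5u^2 * (u^2 - 4u - 3) = 5u^4 - 20u^3 - 15u^2; subtract.
Step 3: 6u * (u^2 - 4u - 3) = 6u^3 - 24u^2 - 18u; subtract.
Step 4: 4 * (u^2 - 4u - 3) = 4u^2 - 16u - 12; subtract.
Quotient: -3u^3 + 5u^2 + 6u + 4, Remainder: -2u - 1


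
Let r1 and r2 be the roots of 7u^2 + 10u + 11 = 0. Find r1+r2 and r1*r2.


For au^2+bu+c=0: sum = -b/a, product = c/a.
a=7, b=10, c=11
Sum = -(10)/7 = -10/7
Product = (11)/7 = 11/7


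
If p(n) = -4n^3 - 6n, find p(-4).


Using direct substitution:
  -4 * (-4)^3 = 256
  0 * (-4)^2 = 0
  -6 * (-4)^1 = 24
  constant: 0
Sum = 256 + 0 + 24 + 0 = 280


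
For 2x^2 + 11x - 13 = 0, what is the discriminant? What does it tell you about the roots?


D = b^2 - 4ac = (11)^2 - 4(2)(-13) = 121 + 104 = 225
Since D > 0: two distinct rational roots


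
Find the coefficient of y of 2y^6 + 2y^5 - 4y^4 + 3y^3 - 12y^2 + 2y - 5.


Read off the coefficient of y: 2


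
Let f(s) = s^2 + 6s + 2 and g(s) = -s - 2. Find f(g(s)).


Substitute g(s) into f:
f(g(s)) = 1*(-s - 2)^2 + 6*(-s - 2) + 2
(-s - 2)^2 = s^2 + 4s + 4
Expand and combine: s^2 - 2s - 6


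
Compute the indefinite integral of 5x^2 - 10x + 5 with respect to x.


Reverse power rule on each term:
  ∫ 5x^2 dx = (5/3)x^3
  ∫ -10x dx = -5x^2
  ∫ 5 dx = 5x
F(x) = (5/3)x^3 - 5x^2 + 5x + C


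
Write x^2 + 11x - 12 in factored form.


Roots satisfy r1 + r2 = -b/a = -11 and r1*r2 = c/a = -12.
So r1 = -12, r2 = 1.
x^2 + 11x - 12 = (x - r1)(x - r2) = (x + 12)(x - 1)


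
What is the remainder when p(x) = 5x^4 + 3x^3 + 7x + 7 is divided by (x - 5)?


By the Remainder Theorem, the remainder equals p(5):
  5*(5)^4 = 3125
  3*(5)^3 = 375
  0*(5)^2 = 0
  7*(5)^1 = 35
  constant: 7
Sum: 3125 + 375 + 0 + 35 + 7 = 3542


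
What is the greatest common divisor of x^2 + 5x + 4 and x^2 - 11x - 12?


Factor each:
  x^2 + 5x + 4 = (x + 1)(x + 4)
  x^2 - 11x - 12 = (x + 1)(x - 12)
Common monic factor: x + 1


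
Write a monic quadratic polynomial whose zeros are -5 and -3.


p(t) = (t + 5)(t + 3)
Expand: t^2 + 8t + 15


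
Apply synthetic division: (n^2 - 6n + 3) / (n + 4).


Synthetic division with c = -4. Coefficients: 1, -6, 3
Bring down 1.
  1 * -4 = -4; -4 - 6 = -10
  -10 * -4 = 40; 40 + 3 = 43
Quotient: n - 10, Remainder: 43


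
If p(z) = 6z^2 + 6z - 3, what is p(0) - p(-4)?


p(0) = -3
p(-4) = 69
p(0) - p(-4) = -3 - 69 = -72


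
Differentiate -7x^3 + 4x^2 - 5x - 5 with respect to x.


Apply the power rule term by term:
  d/dx(-7x^3) = -21x^2
  d/dx(4x^2) = 8x
  d/dx(-5x) = -5
  d/dx(-5) = 0
p'(x) = -21x^2 + 8x - 5


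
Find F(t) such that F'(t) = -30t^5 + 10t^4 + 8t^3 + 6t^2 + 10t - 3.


Reverse power rule on each term:
  ∫ -30t^5 dt = -5t^6
  ∫ 10t^4 dt = 2t^5
  ∫ 8t^3 dt = 2t^4
  ∫ 6t^2 dt = 2t^3
  ∫ 10t dt = 5t^2
  ∫ -3 dt = -3t
F(t) = -5t^6 + 2t^5 + 2t^4 + 2t^3 + 5t^2 - 3t + C


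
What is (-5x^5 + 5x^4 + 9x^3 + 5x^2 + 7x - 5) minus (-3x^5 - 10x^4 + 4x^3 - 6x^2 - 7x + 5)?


Distribute the minus sign:
  (-5x^5 + 5x^4 + 9x^3 + 5x^2 + 7x - 5)
- (-3x^5 - 10x^4 + 4x^3 - 6x^2 - 7x + 5)
Negate second polynomial: 3x^5 + 10x^4 - 4x^3 + 6x^2 + 7x - 5
Add: -2x^5 + 15x^4 + 5x^3 + 11x^2 + 14x - 10


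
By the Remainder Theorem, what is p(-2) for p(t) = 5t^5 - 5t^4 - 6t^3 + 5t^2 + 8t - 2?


By the Remainder Theorem, the remainder equals p(-2):
  5*(-2)^5 = -160
  -5*(-2)^4 = -80
  -6*(-2)^3 = 48
  5*(-2)^2 = 20
  8*(-2)^1 = -16
  constant: -2
Sum: -160 - 80 + 48 + 20 - 16 - 2 = -190


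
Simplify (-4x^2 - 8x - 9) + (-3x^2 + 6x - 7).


Align terms by degree and add:
  -4x^2 - 8x - 9
  -3x^2 + 6x - 7
= -7x^2 - 2x - 16


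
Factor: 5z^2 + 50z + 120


Roots satisfy r1 + r2 = -b/a = -10 and r1*r2 = c/a = 24.
So r1 = -6, r2 = -4.
5z^2 + 50z + 120 = 5(z - r1)(z - r2) = 5(z + 6)(z + 4)


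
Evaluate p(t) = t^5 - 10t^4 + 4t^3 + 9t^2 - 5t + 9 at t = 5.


Using direct substitution:
  1 * (5)^5 = 3125
  -10 * (5)^4 = -6250
  4 * (5)^3 = 500
  9 * (5)^2 = 225
  -5 * (5)^1 = -25
  constant: 9
Sum = 3125 - 6250 + 500 + 225 - 25 + 9 = -2416


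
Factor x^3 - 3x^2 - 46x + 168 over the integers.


Try integer roots (divisors of 168). x=4: p(4)=0.
Divide out (x - 4): quotient is x^2 + x - 42.
Factor the quadratic: (x + 7)(x - 6)
Result: (x - 4)(x + 7)(x - 6)


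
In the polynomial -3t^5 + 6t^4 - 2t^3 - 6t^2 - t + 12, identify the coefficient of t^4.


Read off the coefficient of t^4: 6


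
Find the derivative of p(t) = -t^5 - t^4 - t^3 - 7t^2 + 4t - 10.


Apply the power rule term by term:
  d/dt(-t^5) = -5t^4
  d/dt(-t^4) = -4t^3
  d/dt(-t^3) = -3t^2
  d/dt(-7t^2) = -14t
  d/dt(4t) = 4
  d/dt(-10) = 0
p'(t) = -5t^4 - 4t^3 - 3t^2 - 14t + 4


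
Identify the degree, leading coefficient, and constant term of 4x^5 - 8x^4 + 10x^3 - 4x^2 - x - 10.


Highest power of x is 5, with coefficient 4. Constant term is -10.
Degree = 5, leading coefficient = 4, constant term = -10


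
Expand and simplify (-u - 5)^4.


Expand (-u - 5)^4 by repeated multiplication:
  (-u - 5)^2 = u^2 + 10u + 25
  (-u - 5)^3 = -u^3 - 15u^2 - 75u - 125
= u^4 + 20u^3 + 150u^2 + 500u + 625


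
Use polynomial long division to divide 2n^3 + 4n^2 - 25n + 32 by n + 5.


(2n^3 + 4n^2 - 25n + 32) / (n + 5)
Step 1: 2n^2 * (n + 5) = 2n^3 + 10n^2; subtract.
Step 2: -6n * (n + 5) = -6n^2 - 30n; subtract.
Step 3: 5 * (n + 5) = 5n + 25; subtract.
Quotient: 2n^2 - 6n + 5, Remainder: 7


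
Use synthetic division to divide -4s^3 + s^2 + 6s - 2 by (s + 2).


Synthetic division with c = -2. Coefficients: -4, 1, 6, -2
Bring down -4.
  -4 * -2 = 8; 8 + 1 = 9
  9 * -2 = -18; -18 + 6 = -12
  -12 * -2 = 24; 24 - 2 = 22
Quotient: -4s^2 + 9s - 12, Remainder: 22


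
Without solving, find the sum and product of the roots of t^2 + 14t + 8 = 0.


For at^2+bt+c=0: sum = -b/a, product = c/a.
a=1, b=14, c=8
Sum = -(14)/1 = -14
Product = (8)/1 = 8


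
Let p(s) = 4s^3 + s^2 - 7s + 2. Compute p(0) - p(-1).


p(0) = 2
p(-1) = 6
p(0) - p(-1) = 2 - 6 = -4


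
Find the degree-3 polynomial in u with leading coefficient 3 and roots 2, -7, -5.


p(u) = 3(u - 2)(u + 7)(u + 5)
Expand: 3u^3 + 30u^2 + 33u - 210


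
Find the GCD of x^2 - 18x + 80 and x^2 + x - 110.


Factor each:
  x^2 - 18x + 80 = (x - 10)(x - 8)
  x^2 + x - 110 = (x - 10)(x + 11)
Common monic factor: x - 10


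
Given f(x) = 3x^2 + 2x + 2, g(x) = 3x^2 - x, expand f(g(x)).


Substitute g(x) into f:
f(g(x)) = 3*(3x^2 - x)^2 + 2*(3x^2 - x) + 2
(3x^2 - x)^2 = 9x^4 - 6x^3 + x^2
Expand and combine: 27x^4 - 18x^3 + 9x^2 - 2x + 2


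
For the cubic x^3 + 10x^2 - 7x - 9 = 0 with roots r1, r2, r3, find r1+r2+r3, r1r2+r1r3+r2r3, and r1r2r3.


Monic cubic x^3+bx^2+cx+d=0: sum=-b, pairwise sum=c, product=-d.
b=10, c=-7, d=-9
r1+r2+r3 = -10
r1r2+r1r3+r2r3 = -7
r1r2r3 = 9


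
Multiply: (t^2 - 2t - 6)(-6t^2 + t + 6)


Distribute each term of the first polynomial:
  (t^2)(-6t^2 + t + 6) = -6t^4 + t^3 + 6t^2
  (-2t)(-6t^2 + t + 6) = 12t^3 - 2t^2 - 12t
  (-6)(-6t^2 + t + 6) = 36t^2 - 6t - 36
Sum: -6t^4 + 13t^3 + 40t^2 - 18t - 36


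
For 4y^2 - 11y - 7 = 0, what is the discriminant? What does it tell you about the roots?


D = b^2 - 4ac = (-11)^2 - 4(4)(-7) = 121 + 112 = 233
Since D > 0: two distinct irrational roots


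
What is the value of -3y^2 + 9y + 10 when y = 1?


Using direct substitution:
  -3 * (1)^2 = -3
  9 * (1)^1 = 9
  constant: 10
Sum = -3 + 9 + 10 = 16


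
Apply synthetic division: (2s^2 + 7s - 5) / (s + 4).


Synthetic division with c = -4. Coefficients: 2, 7, -5
Bring down 2.
  2 * -4 = -8; -8 + 7 = -1
  -1 * -4 = 4; 4 - 5 = -1
Quotient: 2s - 1, Remainder: -1


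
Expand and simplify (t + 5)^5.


Expand (t + 5)^5 by repeated multiplication:
  (t + 5)^2 = t^2 + 10t + 25
  (t + 5)^3 = t^3 + 15t^2 + 75t + 125
  (t + 5)^4 = t^4 + 20t^3 + 150t^2 + 500t + 625
= t^5 + 25t^4 + 250t^3 + 1250t^2 + 3125t + 3125


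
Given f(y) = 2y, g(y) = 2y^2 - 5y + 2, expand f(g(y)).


Substitute g(y) into f:
f(g(y)) = 2*(2y^2 - 5y + 2)
Expand and combine: 4y^2 - 10y + 4


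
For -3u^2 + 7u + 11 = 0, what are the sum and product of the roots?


For au^2+bu+c=0: sum = -b/a, product = c/a.
a=-3, b=7, c=11
Sum = -(7)/-3 = 7/3
Product = (11)/-3 = -11/3


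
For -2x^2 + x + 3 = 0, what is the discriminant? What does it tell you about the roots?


D = b^2 - 4ac = (1)^2 - 4(-2)(3) = 1 + 24 = 25
Since D > 0: two distinct rational roots


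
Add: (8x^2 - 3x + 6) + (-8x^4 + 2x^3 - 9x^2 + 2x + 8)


Align terms by degree and add:
  8x^2 - 3x + 6
  -8x^4 + 2x^3 - 9x^2 + 2x + 8
= -8x^4 + 2x^3 - x^2 - x + 14


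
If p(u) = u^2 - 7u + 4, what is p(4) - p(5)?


p(4) = -8
p(5) = -6
p(4) - p(5) = -8 + 6 = -2


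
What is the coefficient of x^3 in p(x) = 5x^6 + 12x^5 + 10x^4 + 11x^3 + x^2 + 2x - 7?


Read off the coefficient of x^3: 11


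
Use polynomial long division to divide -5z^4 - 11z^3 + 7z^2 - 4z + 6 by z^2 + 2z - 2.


(-5z^4 - 11z^3 + 7z^2 - 4z + 6) / (z^2 + 2z - 2)
Step 1: -5z^2 * (z^2 + 2z - 2) = -5z^4 - 10z^3 + 10z^2; subtract.
Step 2: -z * (z^2 + 2z - 2) = -z^3 - 2z^2 + 2z; subtract.
Step 3: -1 * (z^2 + 2z - 2) = -z^2 - 2z + 2; subtract.
Quotient: -5z^2 - z - 1, Remainder: -4z + 4


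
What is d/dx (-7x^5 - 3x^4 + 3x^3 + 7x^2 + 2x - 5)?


Apply the power rule term by term:
  d/dx(-7x^5) = -35x^4
  d/dx(-3x^4) = -12x^3
  d/dx(3x^3) = 9x^2
  d/dx(7x^2) = 14x
  d/dx(2x) = 2
  d/dx(-5) = 0
p'(x) = -35x^4 - 12x^3 + 9x^2 + 14x + 2


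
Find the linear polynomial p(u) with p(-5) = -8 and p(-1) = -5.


p(u) = mu + b. Using p(-5)=-8, p(-1)=-5:
m = (-8 + 5)/(-5 + 1) = -3/-4 = 3/4
b = -8 - m*(-5) = -8 + 15/4 = -17/4
p(u) = (3/4)u - (17/4)


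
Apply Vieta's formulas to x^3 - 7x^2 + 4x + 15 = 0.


Monic cubic x^3+bx^2+cx+d=0: sum=-b, pairwise sum=c, product=-d.
b=-7, c=4, d=15
r1+r2+r3 = 7
r1r2+r1r3+r2r3 = 4
r1r2r3 = -15


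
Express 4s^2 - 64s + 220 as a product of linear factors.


Roots satisfy r1 + r2 = -b/a = 16 and r1*r2 = c/a = 55.
So r1 = 11, r2 = 5.
4s^2 - 64s + 220 = 4(s - r1)(s - r2) = 4(s - 11)(s - 5)


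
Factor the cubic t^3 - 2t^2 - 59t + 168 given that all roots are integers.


Try integer roots (divisors of 168). t=-8: p(-8)=0.
Divide out (t + 8): quotient is t^2 - 10t + 21.
Factor the quadratic: (t - 7)(t - 3)
Result: (t + 8)(t - 7)(t - 3)


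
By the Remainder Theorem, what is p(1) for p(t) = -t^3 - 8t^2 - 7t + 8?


By the Remainder Theorem, the remainder equals p(1):
  -1*(1)^3 = -1
  -8*(1)^2 = -8
  -7*(1)^1 = -7
  constant: 8
Sum: -1 - 8 - 7 + 8 = -8


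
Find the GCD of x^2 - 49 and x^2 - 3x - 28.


Factor each:
  x^2 - 49 = (x - 7)(x + 7)
  x^2 - 3x - 28 = (x - 7)(x + 4)
Common monic factor: x - 7


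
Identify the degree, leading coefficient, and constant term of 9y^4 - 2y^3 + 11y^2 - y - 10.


Highest power of y is 4, with coefficient 9. Constant term is -10.
Degree = 4, leading coefficient = 9, constant term = -10


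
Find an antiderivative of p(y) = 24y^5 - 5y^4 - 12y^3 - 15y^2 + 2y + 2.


Reverse power rule on each term:
  ∫ 24y^5 dy = 4y^6
  ∫ -5y^4 dy = -y^5
  ∫ -12y^3 dy = -3y^4
  ∫ -15y^2 dy = -5y^3
  ∫ 2y dy = y^2
  ∫ 2 dy = 2y
F(y) = 4y^6 - y^5 - 3y^4 - 5y^3 + y^2 + 2y + C


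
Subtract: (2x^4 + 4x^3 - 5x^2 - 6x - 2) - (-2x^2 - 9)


Distribute the minus sign:
  (2x^4 + 4x^3 - 5x^2 - 6x - 2)
- (-2x^2 - 9)
Negate second polynomial: 2x^2 + 9
Add: 2x^4 + 4x^3 - 3x^2 - 6x + 7


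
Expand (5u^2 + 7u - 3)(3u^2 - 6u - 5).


Distribute each term of the first polynomial:
  (5u^2)(3u^2 - 6u - 5) = 15u^4 - 30u^3 - 25u^2
  (7u)(3u^2 - 6u - 5) = 21u^3 - 42u^2 - 35u
  (-3)(3u^2 - 6u - 5) = -9u^2 + 18u + 15
Sum: 15u^4 - 9u^3 - 76u^2 - 17u + 15


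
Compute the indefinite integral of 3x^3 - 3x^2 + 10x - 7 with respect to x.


Reverse power rule on each term:
  ∫ 3x^3 dx = (3/4)x^4
  ∫ -3x^2 dx = -x^3
  ∫ 10x dx = 5x^2
  ∫ -7 dx = -7x
F(x) = (3/4)x^4 - x^3 + 5x^2 - 7x + C


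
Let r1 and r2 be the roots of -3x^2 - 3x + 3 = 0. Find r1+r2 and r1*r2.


For ax^2+bx+c=0: sum = -b/a, product = c/a.
a=-3, b=-3, c=3
Sum = -(-3)/-3 = -1
Product = (3)/-3 = -1


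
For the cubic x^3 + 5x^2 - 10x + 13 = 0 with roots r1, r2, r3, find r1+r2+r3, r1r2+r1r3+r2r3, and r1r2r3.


Monic cubic x^3+bx^2+cx+d=0: sum=-b, pairwise sum=c, product=-d.
b=5, c=-10, d=13
r1+r2+r3 = -5
r1r2+r1r3+r2r3 = -10
r1r2r3 = -13


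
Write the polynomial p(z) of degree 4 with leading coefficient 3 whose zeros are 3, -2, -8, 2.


p(z) = 3(z - 3)(z + 2)(z + 8)(z - 2)
Expand: 3z^4 + 15z^3 - 84z^2 - 60z + 288
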